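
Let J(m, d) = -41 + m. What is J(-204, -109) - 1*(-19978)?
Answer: 19733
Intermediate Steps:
J(-204, -109) - 1*(-19978) = (-41 - 204) - 1*(-19978) = -245 + 19978 = 19733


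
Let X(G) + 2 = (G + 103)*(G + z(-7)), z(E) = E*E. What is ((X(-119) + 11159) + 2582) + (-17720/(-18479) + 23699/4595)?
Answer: 1262211980516/84911005 ≈ 14865.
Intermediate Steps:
z(E) = E²
X(G) = -2 + (49 + G)*(103 + G) (X(G) = -2 + (G + 103)*(G + (-7)²) = -2 + (103 + G)*(G + 49) = -2 + (103 + G)*(49 + G) = -2 + (49 + G)*(103 + G))
((X(-119) + 11159) + 2582) + (-17720/(-18479) + 23699/4595) = (((5045 + (-119)² + 152*(-119)) + 11159) + 2582) + (-17720/(-18479) + 23699/4595) = (((5045 + 14161 - 18088) + 11159) + 2582) + (-17720*(-1/18479) + 23699*(1/4595)) = ((1118 + 11159) + 2582) + (17720/18479 + 23699/4595) = (12277 + 2582) + 519357221/84911005 = 14859 + 519357221/84911005 = 1262211980516/84911005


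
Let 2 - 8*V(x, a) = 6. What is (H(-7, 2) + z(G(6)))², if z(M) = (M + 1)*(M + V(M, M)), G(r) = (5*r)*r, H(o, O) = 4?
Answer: 4223310169/4 ≈ 1.0558e+9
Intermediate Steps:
V(x, a) = -½ (V(x, a) = ¼ - ⅛*6 = ¼ - ¾ = -½)
G(r) = 5*r²
z(M) = (1 + M)*(-½ + M) (z(M) = (M + 1)*(M - ½) = (1 + M)*(-½ + M))
(H(-7, 2) + z(G(6)))² = (4 + (-½ + (5*6²)² + (5*6²)/2))² = (4 + (-½ + (5*36)² + (5*36)/2))² = (4 + (-½ + 180² + (½)*180))² = (4 + (-½ + 32400 + 90))² = (4 + 64979/2)² = (64987/2)² = 4223310169/4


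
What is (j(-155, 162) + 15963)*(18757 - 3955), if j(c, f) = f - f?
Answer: 236284326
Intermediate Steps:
j(c, f) = 0
(j(-155, 162) + 15963)*(18757 - 3955) = (0 + 15963)*(18757 - 3955) = 15963*14802 = 236284326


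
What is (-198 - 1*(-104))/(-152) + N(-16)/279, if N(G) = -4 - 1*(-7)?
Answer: 4447/7068 ≈ 0.62917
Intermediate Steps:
N(G) = 3 (N(G) = -4 + 7 = 3)
(-198 - 1*(-104))/(-152) + N(-16)/279 = (-198 - 1*(-104))/(-152) + 3/279 = (-198 + 104)*(-1/152) + 3*(1/279) = -94*(-1/152) + 1/93 = 47/76 + 1/93 = 4447/7068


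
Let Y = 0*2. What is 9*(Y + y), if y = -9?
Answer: -81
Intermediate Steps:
Y = 0
9*(Y + y) = 9*(0 - 9) = 9*(-9) = -81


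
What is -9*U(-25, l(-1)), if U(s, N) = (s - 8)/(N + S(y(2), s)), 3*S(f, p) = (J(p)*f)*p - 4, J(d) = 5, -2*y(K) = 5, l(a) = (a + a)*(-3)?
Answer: 1782/653 ≈ 2.7289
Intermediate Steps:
l(a) = -6*a (l(a) = (2*a)*(-3) = -6*a)
y(K) = -5/2 (y(K) = -1/2*5 = -5/2)
S(f, p) = -4/3 + 5*f*p/3 (S(f, p) = ((5*f)*p - 4)/3 = (5*f*p - 4)/3 = (-4 + 5*f*p)/3 = -4/3 + 5*f*p/3)
U(s, N) = (-8 + s)/(-4/3 + N - 25*s/6) (U(s, N) = (s - 8)/(N + (-4/3 + (5/3)*(-5/2)*s)) = (-8 + s)/(N + (-4/3 - 25*s/6)) = (-8 + s)/(-4/3 + N - 25*s/6))
-9*U(-25, l(-1)) = -54*(8 - 1*(-25))/(8 - (-36)*(-1) + 25*(-25)) = -54*(8 + 25)/(8 - 6*6 - 625) = -54*33/(8 - 36 - 625) = -54*33/(-653) = -54*(-1)*33/653 = -9*(-198/653) = 1782/653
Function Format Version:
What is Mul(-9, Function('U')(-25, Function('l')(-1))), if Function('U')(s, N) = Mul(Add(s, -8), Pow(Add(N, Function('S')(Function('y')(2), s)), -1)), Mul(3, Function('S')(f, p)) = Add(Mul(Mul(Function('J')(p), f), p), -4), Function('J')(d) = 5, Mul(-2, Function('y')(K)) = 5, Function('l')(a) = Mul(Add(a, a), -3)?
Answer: Rational(1782, 653) ≈ 2.7289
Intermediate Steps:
Function('l')(a) = Mul(-6, a) (Function('l')(a) = Mul(Mul(2, a), -3) = Mul(-6, a))
Function('y')(K) = Rational(-5, 2) (Function('y')(K) = Mul(Rational(-1, 2), 5) = Rational(-5, 2))
Function('S')(f, p) = Add(Rational(-4, 3), Mul(Rational(5, 3), f, p)) (Function('S')(f, p) = Mul(Rational(1, 3), Add(Mul(Mul(5, f), p), -4)) = Mul(Rational(1, 3), Add(Mul(5, f, p), -4)) = Mul(Rational(1, 3), Add(-4, Mul(5, f, p))) = Add(Rational(-4, 3), Mul(Rational(5, 3), f, p)))
Function('U')(s, N) = Mul(Pow(Add(Rational(-4, 3), N, Mul(Rational(-25, 6), s)), -1), Add(-8, s)) (Function('U')(s, N) = Mul(Add(s, -8), Pow(Add(N, Add(Rational(-4, 3), Mul(Rational(5, 3), Rational(-5, 2), s))), -1)) = Mul(Add(-8, s), Pow(Add(N, Add(Rational(-4, 3), Mul(Rational(-25, 6), s))), -1)) = Mul(Add(-8, s), Pow(Add(Rational(-4, 3), N, Mul(Rational(-25, 6), s)), -1)) = Mul(Pow(Add(Rational(-4, 3), N, Mul(Rational(-25, 6), s)), -1), Add(-8, s)))
Mul(-9, Function('U')(-25, Function('l')(-1))) = Mul(-9, Mul(6, Pow(Add(8, Mul(-6, Mul(-6, -1)), Mul(25, -25)), -1), Add(8, Mul(-1, -25)))) = Mul(-9, Mul(6, Pow(Add(8, Mul(-6, 6), -625), -1), Add(8, 25))) = Mul(-9, Mul(6, Pow(Add(8, -36, -625), -1), 33)) = Mul(-9, Mul(6, Pow(-653, -1), 33)) = Mul(-9, Mul(6, Rational(-1, 653), 33)) = Mul(-9, Rational(-198, 653)) = Rational(1782, 653)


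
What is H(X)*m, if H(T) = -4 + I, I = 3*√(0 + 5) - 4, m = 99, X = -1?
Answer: -792 + 297*√5 ≈ -127.89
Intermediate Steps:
I = -4 + 3*√5 (I = 3*√5 - 4 = -4 + 3*√5 ≈ 2.7082)
H(T) = -8 + 3*√5 (H(T) = -4 + (-4 + 3*√5) = -8 + 3*√5)
H(X)*m = (-8 + 3*√5)*99 = -792 + 297*√5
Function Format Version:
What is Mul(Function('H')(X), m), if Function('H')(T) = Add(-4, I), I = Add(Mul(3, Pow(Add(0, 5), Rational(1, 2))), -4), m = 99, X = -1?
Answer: Add(-792, Mul(297, Pow(5, Rational(1, 2)))) ≈ -127.89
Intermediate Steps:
I = Add(-4, Mul(3, Pow(5, Rational(1, 2)))) (I = Add(Mul(3, Pow(5, Rational(1, 2))), -4) = Add(-4, Mul(3, Pow(5, Rational(1, 2)))) ≈ 2.7082)
Function('H')(T) = Add(-8, Mul(3, Pow(5, Rational(1, 2)))) (Function('H')(T) = Add(-4, Add(-4, Mul(3, Pow(5, Rational(1, 2))))) = Add(-8, Mul(3, Pow(5, Rational(1, 2)))))
Mul(Function('H')(X), m) = Mul(Add(-8, Mul(3, Pow(5, Rational(1, 2)))), 99) = Add(-792, Mul(297, Pow(5, Rational(1, 2))))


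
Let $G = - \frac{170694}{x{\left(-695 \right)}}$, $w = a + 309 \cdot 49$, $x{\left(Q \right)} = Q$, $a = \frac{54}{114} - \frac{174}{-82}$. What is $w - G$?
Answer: $\frac{8065847769}{541405} \approx 14898.0$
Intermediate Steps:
$a = \frac{2022}{779}$ ($a = 54 \cdot \frac{1}{114} - - \frac{87}{41} = \frac{9}{19} + \frac{87}{41} = \frac{2022}{779} \approx 2.5956$)
$w = \frac{11796861}{779}$ ($w = \frac{2022}{779} + 309 \cdot 49 = \frac{2022}{779} + 15141 = \frac{11796861}{779} \approx 15144.0$)
$G = \frac{170694}{695}$ ($G = - \frac{170694}{-695} = \left(-170694\right) \left(- \frac{1}{695}\right) = \frac{170694}{695} \approx 245.6$)
$w - G = \frac{11796861}{779} - \frac{170694}{695} = \frac{8065847769}{541405}$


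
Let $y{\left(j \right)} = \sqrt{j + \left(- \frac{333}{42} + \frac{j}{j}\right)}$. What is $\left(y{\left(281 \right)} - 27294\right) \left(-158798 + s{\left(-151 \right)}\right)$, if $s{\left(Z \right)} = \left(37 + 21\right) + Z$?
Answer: $4336770954 - \frac{158891 \sqrt{53718}}{14} \approx 4.3341 \cdot 10^{9}$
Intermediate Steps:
$s{\left(Z \right)} = 58 + Z$
$y{\left(j \right)} = \sqrt{- \frac{97}{14} + j}$ ($y{\left(j \right)} = \sqrt{j + \left(\left(-333\right) \frac{1}{42} + 1\right)} = \sqrt{j + \left(- \frac{111}{14} + 1\right)} = \sqrt{j - \frac{97}{14}} = \sqrt{- \frac{97}{14} + j}$)
$\left(y{\left(281 \right)} - 27294\right) \left(-158798 + s{\left(-151 \right)}\right) = \left(\frac{\sqrt{-1358 + 196 \cdot 281}}{14} - 27294\right) \left(-158798 + \left(58 - 151\right)\right) = \left(\frac{\sqrt{-1358 + 55076}}{14} - 27294\right) \left(-158798 - 93\right) = \left(\frac{\sqrt{53718}}{14} - 27294\right) \left(-158891\right) = \left(-27294 + \frac{\sqrt{53718}}{14}\right) \left(-158891\right) = 4336770954 - \frac{158891 \sqrt{53718}}{14}$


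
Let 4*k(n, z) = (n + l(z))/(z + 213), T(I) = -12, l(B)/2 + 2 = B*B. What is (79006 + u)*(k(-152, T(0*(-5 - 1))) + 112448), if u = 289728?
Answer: 2778051911818/67 ≈ 4.1463e+10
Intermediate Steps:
l(B) = -4 + 2*B**2 (l(B) = -4 + 2*(B*B) = -4 + 2*B**2)
k(n, z) = (-4 + n + 2*z**2)/(4*(213 + z)) (k(n, z) = ((n + (-4 + 2*z**2))/(z + 213))/4 = ((-4 + n + 2*z**2)/(213 + z))/4 = (-4 + n + 2*z**2)/(4*(213 + z)))
(79006 + u)*(k(-152, T(0*(-5 - 1))) + 112448) = (79006 + 289728)*((-4 - 152 + 2*(-12)**2)/(4*(213 - 12)) + 112448) = 368734*((1/4)*(-4 - 152 + 2*144)/201 + 112448) = 368734*((1/4)*(1/201)*(-4 - 152 + 288) + 112448) = 368734*((1/4)*(1/201)*132 + 112448) = 368734*(11/67 + 112448) = 368734*(7534027/67) = 2778051911818/67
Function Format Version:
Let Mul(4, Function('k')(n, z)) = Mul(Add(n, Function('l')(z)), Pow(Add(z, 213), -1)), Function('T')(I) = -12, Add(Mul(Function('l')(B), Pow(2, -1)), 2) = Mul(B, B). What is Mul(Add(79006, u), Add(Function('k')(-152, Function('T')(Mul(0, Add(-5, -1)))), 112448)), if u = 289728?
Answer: Rational(2778051911818, 67) ≈ 4.1463e+10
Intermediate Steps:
Function('l')(B) = Add(-4, Mul(2, Pow(B, 2))) (Function('l')(B) = Add(-4, Mul(2, Mul(B, B))) = Add(-4, Mul(2, Pow(B, 2))))
Function('k')(n, z) = Mul(Rational(1, 4), Pow(Add(213, z), -1), Add(-4, n, Mul(2, Pow(z, 2)))) (Function('k')(n, z) = Mul(Rational(1, 4), Mul(Add(n, Add(-4, Mul(2, Pow(z, 2)))), Pow(Add(z, 213), -1))) = Mul(Rational(1, 4), Mul(Add(-4, n, Mul(2, Pow(z, 2))), Pow(Add(213, z), -1))) = Mul(Rational(1, 4), Mul(Pow(Add(213, z), -1), Add(-4, n, Mul(2, Pow(z, 2))))) = Mul(Rational(1, 4), Pow(Add(213, z), -1), Add(-4, n, Mul(2, Pow(z, 2)))))
Mul(Add(79006, u), Add(Function('k')(-152, Function('T')(Mul(0, Add(-5, -1)))), 112448)) = Mul(Add(79006, 289728), Add(Mul(Rational(1, 4), Pow(Add(213, -12), -1), Add(-4, -152, Mul(2, Pow(-12, 2)))), 112448)) = Mul(368734, Add(Mul(Rational(1, 4), Pow(201, -1), Add(-4, -152, Mul(2, 144))), 112448)) = Mul(368734, Add(Mul(Rational(1, 4), Rational(1, 201), Add(-4, -152, 288)), 112448)) = Mul(368734, Add(Mul(Rational(1, 4), Rational(1, 201), 132), 112448)) = Mul(368734, Add(Rational(11, 67), 112448)) = Mul(368734, Rational(7534027, 67)) = Rational(2778051911818, 67)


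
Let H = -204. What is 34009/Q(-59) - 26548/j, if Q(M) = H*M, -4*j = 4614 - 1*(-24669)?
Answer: 252668051/39161132 ≈ 6.4520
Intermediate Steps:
j = -29283/4 (j = -(4614 - 1*(-24669))/4 = -(4614 + 24669)/4 = -¼*29283 = -29283/4 ≈ -7320.8)
Q(M) = -204*M
34009/Q(-59) - 26548/j = 34009/((-204*(-59))) - 26548/(-29283/4) = 34009/12036 - 26548*(-4/29283) = 34009*(1/12036) + 106192/29283 = 34009/12036 + 106192/29283 = 252668051/39161132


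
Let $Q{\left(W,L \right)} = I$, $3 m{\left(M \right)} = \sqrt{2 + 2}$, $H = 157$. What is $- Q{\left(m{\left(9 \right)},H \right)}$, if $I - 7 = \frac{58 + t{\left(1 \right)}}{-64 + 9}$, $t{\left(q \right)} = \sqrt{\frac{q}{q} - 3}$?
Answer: $- \frac{327}{55} + \frac{i \sqrt{2}}{55} \approx -5.9455 + 0.025713 i$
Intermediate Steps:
$t{\left(q \right)} = i \sqrt{2}$ ($t{\left(q \right)} = \sqrt{1 - 3} = \sqrt{-2} = i \sqrt{2}$)
$m{\left(M \right)} = \frac{2}{3}$ ($m{\left(M \right)} = \frac{\sqrt{2 + 2}}{3} = \frac{\sqrt{4}}{3} = \frac{1}{3} \cdot 2 = \frac{2}{3}$)
$I = \frac{327}{55} - \frac{i \sqrt{2}}{55}$ ($I = 7 + \frac{58 + i \sqrt{2}}{-64 + 9} = 7 + \frac{58 + i \sqrt{2}}{-55} = 7 + \left(58 + i \sqrt{2}\right) \left(- \frac{1}{55}\right) = 7 - \left(\frac{58}{55} + \frac{i \sqrt{2}}{55}\right) = \frac{327}{55} - \frac{i \sqrt{2}}{55} \approx 5.9455 - 0.025713 i$)
$Q{\left(W,L \right)} = \frac{327}{55} - \frac{i \sqrt{2}}{55}$
$- Q{\left(m{\left(9 \right)},H \right)} = - (\frac{327}{55} - \frac{i \sqrt{2}}{55}) = - \frac{327}{55} + \frac{i \sqrt{2}}{55}$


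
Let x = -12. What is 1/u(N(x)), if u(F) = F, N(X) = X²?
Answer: 1/144 ≈ 0.0069444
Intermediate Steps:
1/u(N(x)) = 1/((-12)²) = 1/144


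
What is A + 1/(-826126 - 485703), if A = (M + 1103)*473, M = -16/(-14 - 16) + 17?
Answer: 10429281926521/19677435 ≈ 5.3001e+5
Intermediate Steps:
M = 263/15 (M = -16/(-30) + 17 = -16*(-1/30) + 17 = 8/15 + 17 = 263/15 ≈ 17.533)
A = 7950184/15 (A = (263/15 + 1103)*473 = (16808/15)*473 = 7950184/15 ≈ 5.3001e+5)
A + 1/(-826126 - 485703) = 7950184/15 + 1/(-826126 - 485703) = 7950184/15 + 1/(-1311829) = 7950184/15 - 1/1311829 = 10429281926521/19677435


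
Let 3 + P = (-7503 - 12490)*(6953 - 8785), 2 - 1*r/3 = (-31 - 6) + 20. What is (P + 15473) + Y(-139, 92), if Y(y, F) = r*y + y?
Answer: 36634584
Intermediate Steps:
r = 57 (r = 6 - 3*((-31 - 6) + 20) = 6 - 3*(-37 + 20) = 6 - 3*(-17) = 6 + 51 = 57)
P = 36627173 (P = -3 + (-7503 - 12490)*(6953 - 8785) = -3 - 19993*(-1832) = -3 + 36627176 = 36627173)
Y(y, F) = 58*y (Y(y, F) = 57*y + y = 58*y)
(P + 15473) + Y(-139, 92) = (36627173 + 15473) + 58*(-139) = 36642646 - 8062 = 36634584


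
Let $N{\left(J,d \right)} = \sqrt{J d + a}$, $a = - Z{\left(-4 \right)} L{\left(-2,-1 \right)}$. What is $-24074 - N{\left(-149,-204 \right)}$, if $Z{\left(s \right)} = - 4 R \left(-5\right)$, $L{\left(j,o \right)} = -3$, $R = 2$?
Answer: $-24074 - 2 \sqrt{7629} \approx -24249.0$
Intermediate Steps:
$Z{\left(s \right)} = 40$ ($Z{\left(s \right)} = \left(-4\right) 2 \left(-5\right) = \left(-8\right) \left(-5\right) = 40$)
$a = 120$ ($a = \left(-1\right) 40 \left(-3\right) = \left(-40\right) \left(-3\right) = 120$)
$N{\left(J,d \right)} = \sqrt{120 + J d}$ ($N{\left(J,d \right)} = \sqrt{J d + 120} = \sqrt{120 + J d}$)
$-24074 - N{\left(-149,-204 \right)} = -24074 - \sqrt{120 - -30396} = -24074 - \sqrt{120 + 30396} = -24074 - \sqrt{30516} = -24074 - 2 \sqrt{7629}$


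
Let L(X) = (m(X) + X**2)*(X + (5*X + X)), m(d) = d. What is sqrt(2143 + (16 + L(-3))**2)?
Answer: sqrt(14243) ≈ 119.34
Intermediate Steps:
L(X) = 7*X*(X + X**2) (L(X) = (X + X**2)*(X + (5*X + X)) = (X + X**2)*(X + 6*X) = (X + X**2)*(7*X) = 7*X*(X + X**2))
sqrt(2143 + (16 + L(-3))**2) = sqrt(2143 + (16 + 7*(-3)**2*(1 - 3))**2) = sqrt(2143 + (16 + 7*9*(-2))**2) = sqrt(2143 + (16 - 126)**2) = sqrt(2143 + (-110)**2) = sqrt(2143 + 12100) = sqrt(14243)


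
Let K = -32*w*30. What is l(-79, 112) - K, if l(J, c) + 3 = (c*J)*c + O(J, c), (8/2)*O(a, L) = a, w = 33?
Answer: -3837275/4 ≈ -9.5932e+5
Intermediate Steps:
O(a, L) = a/4
K = -31680 (K = -32*33*30 = -1056*30 = -31680)
l(J, c) = -3 + J/4 + J*c**2 (l(J, c) = -3 + ((c*J)*c + J/4) = -3 + ((J*c)*c + J/4) = -3 + (J*c**2 + J/4) = -3 + (J/4 + J*c**2) = -3 + J/4 + J*c**2)
l(-79, 112) - K = (-3 + (1/4)*(-79) - 79*112**2) - 1*(-31680) = (-3 - 79/4 - 79*12544) + 31680 = (-3 - 79/4 - 990976) + 31680 = -3963995/4 + 31680 = -3837275/4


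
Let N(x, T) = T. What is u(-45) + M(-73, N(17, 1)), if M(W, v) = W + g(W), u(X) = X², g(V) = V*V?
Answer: 7281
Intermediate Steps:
g(V) = V²
M(W, v) = W + W²
u(-45) + M(-73, N(17, 1)) = (-45)² - 73*(1 - 73) = 2025 - 73*(-72) = 2025 + 5256 = 7281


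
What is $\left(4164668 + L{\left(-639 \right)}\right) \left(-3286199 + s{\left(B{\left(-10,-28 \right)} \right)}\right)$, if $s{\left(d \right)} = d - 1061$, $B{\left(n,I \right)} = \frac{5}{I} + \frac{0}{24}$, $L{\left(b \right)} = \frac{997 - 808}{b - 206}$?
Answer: $- \frac{64782719818354047}{4732} \approx -1.369 \cdot 10^{13}$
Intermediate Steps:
$L{\left(b \right)} = \frac{189}{-206 + b}$
$B{\left(n,I \right)} = \frac{5}{I}$ ($B{\left(n,I \right)} = \frac{5}{I} + 0 \cdot \frac{1}{24} = \frac{5}{I} + 0 = \frac{5}{I}$)
$s{\left(d \right)} = -1061 + d$
$\left(4164668 + L{\left(-639 \right)}\right) \left(-3286199 + s{\left(B{\left(-10,-28 \right)} \right)}\right) = \left(4164668 + \frac{189}{-206 - 639}\right) \left(-3286199 - \left(1061 - \frac{5}{-28}\right)\right) = \left(4164668 + \frac{189}{-845}\right) \left(-3286199 + \left(-1061 + 5 \left(- \frac{1}{28}\right)\right)\right) = \left(4164668 + 189 \left(- \frac{1}{845}\right)\right) \left(-3286199 - \frac{29713}{28}\right) = \left(4164668 - \frac{189}{845}\right) \left(-3286199 - \frac{29713}{28}\right) = \frac{3519144271}{845} \left(- \frac{92043285}{28}\right) = - \frac{64782719818354047}{4732}$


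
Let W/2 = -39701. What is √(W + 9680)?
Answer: I*√69722 ≈ 264.05*I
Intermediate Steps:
W = -79402 (W = 2*(-39701) = -79402)
√(W + 9680) = √(-79402 + 9680) = √(-69722) = I*√69722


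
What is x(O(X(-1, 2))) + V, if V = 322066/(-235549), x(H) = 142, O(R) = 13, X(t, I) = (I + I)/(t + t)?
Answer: 33125892/235549 ≈ 140.63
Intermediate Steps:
X(t, I) = I/t (X(t, I) = (2*I)/((2*t)) = (2*I)*(1/(2*t)) = I/t)
V = -322066/235549 (V = 322066*(-1/235549) = -322066/235549 ≈ -1.3673)
x(O(X(-1, 2))) + V = 142 - 322066/235549 = 33125892/235549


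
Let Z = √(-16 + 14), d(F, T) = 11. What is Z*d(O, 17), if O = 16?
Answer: 11*I*√2 ≈ 15.556*I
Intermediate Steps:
Z = I*√2 (Z = √(-2) = I*√2 ≈ 1.4142*I)
Z*d(O, 17) = (I*√2)*11 = 11*I*√2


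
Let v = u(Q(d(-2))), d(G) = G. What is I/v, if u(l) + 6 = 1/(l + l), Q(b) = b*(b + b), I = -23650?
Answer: 75680/19 ≈ 3983.2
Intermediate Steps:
Q(b) = 2*b² (Q(b) = b*(2*b) = 2*b²)
u(l) = -6 + 1/(2*l) (u(l) = -6 + 1/(l + l) = -6 + 1/(2*l))
v = -95/16 (v = -6 + 1/(2*((2*(-2)²))) = -6 + 1/(2*((2*4))) = -6 + (½)/8 = -6 + (½)*(⅛) = -6 + 1/16 = -95/16 ≈ -5.9375)
I/v = -23650/(-95/16) = -23650*(-16/95) = 75680/19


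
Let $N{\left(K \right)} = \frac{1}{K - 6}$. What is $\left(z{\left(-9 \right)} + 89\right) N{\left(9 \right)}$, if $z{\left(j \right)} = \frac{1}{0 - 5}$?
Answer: $\frac{148}{5} \approx 29.6$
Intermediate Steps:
$z{\left(j \right)} = - \frac{1}{5}$ ($z{\left(j \right)} = \frac{1}{-5} = - \frac{1}{5}$)
$N{\left(K \right)} = \frac{1}{-6 + K}$
$\left(z{\left(-9 \right)} + 89\right) N{\left(9 \right)} = \frac{- \frac{1}{5} + 89}{-6 + 9} = \frac{444}{5 \cdot 3} = \frac{444}{5} \cdot \frac{1}{3} = \frac{148}{5}$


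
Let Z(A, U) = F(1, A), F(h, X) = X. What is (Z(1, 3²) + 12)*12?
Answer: 156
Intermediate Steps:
Z(A, U) = A
(Z(1, 3²) + 12)*12 = (1 + 12)*12 = 13*12 = 156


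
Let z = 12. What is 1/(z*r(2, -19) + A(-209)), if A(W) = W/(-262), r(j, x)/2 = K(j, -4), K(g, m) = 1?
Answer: 262/6497 ≈ 0.040326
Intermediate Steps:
r(j, x) = 2 (r(j, x) = 2*1 = 2)
A(W) = -W/262 (A(W) = W*(-1/262) = -W/262)
1/(z*r(2, -19) + A(-209)) = 1/(12*2 - 1/262*(-209)) = 1/(24 + 209/262) = 1/(6497/262) = 262/6497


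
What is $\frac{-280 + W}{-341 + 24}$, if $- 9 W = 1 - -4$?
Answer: $\frac{2525}{2853} \approx 0.88503$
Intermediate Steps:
$W = - \frac{5}{9}$ ($W = - \frac{1 - -4}{9} = - \frac{1 + 4}{9} = \left(- \frac{1}{9}\right) 5 = - \frac{5}{9} \approx -0.55556$)
$\frac{-280 + W}{-341 + 24} = \frac{-280 - \frac{5}{9}}{-341 + 24} = - \frac{2525}{9 \left(-317\right)} = \left(- \frac{2525}{9}\right) \left(- \frac{1}{317}\right) = \frac{2525}{2853}$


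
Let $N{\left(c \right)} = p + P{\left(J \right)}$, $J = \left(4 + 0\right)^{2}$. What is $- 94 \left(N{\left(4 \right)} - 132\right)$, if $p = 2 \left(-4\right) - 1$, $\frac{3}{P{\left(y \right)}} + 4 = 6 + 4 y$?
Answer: $\frac{145747}{11} \approx 13250.0$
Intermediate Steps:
$J = 16$ ($J = 4^{2} = 16$)
$P{\left(y \right)} = \frac{3}{2 + 4 y}$ ($P{\left(y \right)} = \frac{3}{-4 + \left(6 + 4 y\right)} = \frac{3}{2 + 4 y}$)
$p = -9$ ($p = -8 - 1 = -9$)
$N{\left(c \right)} = - \frac{197}{22}$ ($N{\left(c \right)} = -9 + \frac{3}{2 \left(1 + 2 \cdot 16\right)} = -9 + \frac{3}{2 \left(1 + 32\right)} = -9 + \frac{3}{2 \cdot 33} = -9 + \frac{3}{2} \cdot \frac{1}{33} = -9 + \frac{1}{22} = - \frac{197}{22}$)
$- 94 \left(N{\left(4 \right)} - 132\right) = - 94 \left(- \frac{197}{22} - 132\right) = \left(-94\right) \left(- \frac{3101}{22}\right) = \frac{145747}{11}$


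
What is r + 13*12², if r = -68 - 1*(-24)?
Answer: 1828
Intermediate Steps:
r = -44 (r = -68 + 24 = -44)
r + 13*12² = -44 + 13*12² = -44 + 13*144 = -44 + 1872 = 1828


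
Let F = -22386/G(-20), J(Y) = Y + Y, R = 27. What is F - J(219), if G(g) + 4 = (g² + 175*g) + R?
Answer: -1325340/3077 ≈ -430.72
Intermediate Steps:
J(Y) = 2*Y
G(g) = 23 + g² + 175*g (G(g) = -4 + ((g² + 175*g) + 27) = -4 + (27 + g² + 175*g) = 23 + g² + 175*g)
F = 22386/3077 (F = -22386/(23 + (-20)² + 175*(-20)) = -22386/(23 + 400 - 3500) = -22386/(-3077) = -22386*(-1/3077) = 22386/3077 ≈ 7.2753)
F - J(219) = 22386/3077 - 2*219 = 22386/3077 - 1*438 = 22386/3077 - 438 = -1325340/3077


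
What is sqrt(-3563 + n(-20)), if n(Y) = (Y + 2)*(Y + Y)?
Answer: I*sqrt(2843) ≈ 53.32*I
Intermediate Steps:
n(Y) = 2*Y*(2 + Y) (n(Y) = (2 + Y)*(2*Y) = 2*Y*(2 + Y))
sqrt(-3563 + n(-20)) = sqrt(-3563 + 2*(-20)*(2 - 20)) = sqrt(-3563 + 2*(-20)*(-18)) = sqrt(-3563 + 720) = sqrt(-2843) = I*sqrt(2843)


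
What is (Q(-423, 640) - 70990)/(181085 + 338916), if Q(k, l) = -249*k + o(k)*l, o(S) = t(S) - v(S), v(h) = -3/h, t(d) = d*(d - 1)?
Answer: 16189565357/73320141 ≈ 220.81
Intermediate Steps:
t(d) = d*(-1 + d)
o(S) = 3/S + S*(-1 + S) (o(S) = S*(-1 + S) - (-3)/S = S*(-1 + S) + 3/S = 3/S + S*(-1 + S))
Q(k, l) = -249*k + l*(k² - k + 3/k) (Q(k, l) = -249*k + (k² - k + 3/k)*l = -249*k + l*(k² - k + 3/k))
(Q(-423, 640) - 70990)/(181085 + 338916) = ((-249*(-423)² + 640*(3 + (-423)²*(-1 - 423)))/(-423) - 70990)/(181085 + 338916) = (-(-249*178929 + 640*(3 + 178929*(-424)))/423 - 70990)/520001 = (-(-44553321 + 640*(3 - 75865896))/423 - 70990)*(1/520001) = (-(-44553321 + 640*(-75865893))/423 - 70990)*(1/520001) = (-(-44553321 - 48554171520)/423 - 70990)*(1/520001) = (-1/423*(-48598724841) - 70990)*(1/520001) = (16199574947/141 - 70990)*(1/520001) = (16189565357/141)*(1/520001) = 16189565357/73320141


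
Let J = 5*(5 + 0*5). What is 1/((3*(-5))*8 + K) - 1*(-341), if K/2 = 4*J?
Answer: 27281/80 ≈ 341.01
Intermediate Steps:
J = 25 (J = 5*(5 + 0) = 5*5 = 25)
K = 200 (K = 2*(4*25) = 2*100 = 200)
1/((3*(-5))*8 + K) - 1*(-341) = 1/((3*(-5))*8 + 200) - 1*(-341) = 1/(-15*8 + 200) + 341 = 1/(-120 + 200) + 341 = 1/80 + 341 = 27281/80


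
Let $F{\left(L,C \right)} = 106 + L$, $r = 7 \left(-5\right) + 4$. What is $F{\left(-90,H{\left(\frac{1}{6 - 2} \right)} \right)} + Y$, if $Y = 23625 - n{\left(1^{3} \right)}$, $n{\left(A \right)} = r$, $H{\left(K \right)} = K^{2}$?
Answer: $23672$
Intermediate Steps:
$r = -31$ ($r = -35 + 4 = -31$)
$n{\left(A \right)} = -31$
$Y = 23656$ ($Y = 23625 - -31 = 23625 + 31 = 23656$)
$F{\left(-90,H{\left(\frac{1}{6 - 2} \right)} \right)} + Y = \left(106 - 90\right) + 23656 = 16 + 23656 = 23672$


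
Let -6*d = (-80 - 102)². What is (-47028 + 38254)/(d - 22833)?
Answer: 26322/85061 ≈ 0.30945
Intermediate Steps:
d = -16562/3 (d = -(-80 - 102)²/6 = -⅙*(-182)² = -⅙*33124 = -16562/3 ≈ -5520.7)
(-47028 + 38254)/(d - 22833) = (-47028 + 38254)/(-16562/3 - 22833) = -8774/(-85061/3) = -8774*(-3/85061) = 26322/85061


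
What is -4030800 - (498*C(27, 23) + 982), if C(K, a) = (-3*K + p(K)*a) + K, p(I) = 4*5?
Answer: -4233970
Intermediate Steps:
p(I) = 20
C(K, a) = -2*K + 20*a (C(K, a) = (-3*K + 20*a) + K = -2*K + 20*a)
-4030800 - (498*C(27, 23) + 982) = -4030800 - (498*(-2*27 + 20*23) + 982) = -4030800 - (498*(-54 + 460) + 982) = -4030800 - (498*406 + 982) = -4030800 - (202188 + 982) = -4030800 - 1*203170 = -4030800 - 203170 = -4233970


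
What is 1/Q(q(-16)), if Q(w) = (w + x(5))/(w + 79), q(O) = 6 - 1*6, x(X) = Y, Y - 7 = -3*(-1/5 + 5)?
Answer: -395/37 ≈ -10.676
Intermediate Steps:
Y = -37/5 (Y = 7 - 3*(-1/5 + 5) = 7 - 3*(-1*⅕ + 5) = 7 - 3*(-⅕ + 5) = 7 - 3*24/5 = 7 - 72/5 = -37/5 ≈ -7.4000)
x(X) = -37/5
q(O) = 0 (q(O) = 6 - 6 = 0)
Q(w) = (-37/5 + w)/(79 + w) (Q(w) = (w - 37/5)/(w + 79) = (-37/5 + w)/(79 + w))
1/Q(q(-16)) = 1/((-37/5 + 0)/(79 + 0)) = 1/(-37/5/79) = 1/((1/79)*(-37/5)) = 1/(-37/395) = -395/37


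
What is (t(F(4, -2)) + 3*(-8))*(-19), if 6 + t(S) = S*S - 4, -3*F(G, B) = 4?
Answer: 5510/9 ≈ 612.22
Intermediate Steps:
F(G, B) = -4/3 (F(G, B) = -1/3*4 = -4/3)
t(S) = -10 + S**2 (t(S) = -6 + (S*S - 4) = -6 + (S**2 - 4) = -6 + (-4 + S**2) = -10 + S**2)
(t(F(4, -2)) + 3*(-8))*(-19) = ((-10 + (-4/3)**2) + 3*(-8))*(-19) = ((-10 + 16/9) - 24)*(-19) = (-74/9 - 24)*(-19) = -290/9*(-19) = 5510/9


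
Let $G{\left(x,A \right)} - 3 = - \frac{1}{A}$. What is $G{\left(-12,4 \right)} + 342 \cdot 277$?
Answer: $\frac{378947}{4} \approx 94737.0$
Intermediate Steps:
$G{\left(x,A \right)} = 3 - \frac{1}{A}$
$G{\left(-12,4 \right)} + 342 \cdot 277 = \left(3 - \frac{1}{4}\right) + 342 \cdot 277 = \left(3 - \frac{1}{4}\right) + 94734 = \frac{11}{4} + 94734 = \frac{378947}{4}$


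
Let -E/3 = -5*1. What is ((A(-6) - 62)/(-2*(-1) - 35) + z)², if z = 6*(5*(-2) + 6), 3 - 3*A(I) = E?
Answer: 484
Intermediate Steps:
E = 15 (E = -(-15) = -3*(-5) = 15)
A(I) = -4 (A(I) = 1 - ⅓*15 = 1 - 5 = -4)
z = -24 (z = 6*(-10 + 6) = 6*(-4) = -24)
((A(-6) - 62)/(-2*(-1) - 35) + z)² = ((-4 - 62)/(-2*(-1) - 35) - 24)² = (-66/(2 - 35) - 24)² = (-66/(-33) - 24)² = (-66*(-1/33) - 24)² = (2 - 24)² = (-22)² = 484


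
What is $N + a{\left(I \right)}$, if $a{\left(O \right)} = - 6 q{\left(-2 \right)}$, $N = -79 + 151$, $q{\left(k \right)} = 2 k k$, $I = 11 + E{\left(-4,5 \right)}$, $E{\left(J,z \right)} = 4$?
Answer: $24$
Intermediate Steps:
$I = 15$ ($I = 11 + 4 = 15$)
$q{\left(k \right)} = 2 k^{2}$
$N = 72$
$a{\left(O \right)} = -48$ ($a{\left(O \right)} = - 6 \cdot 2 \left(-2\right)^{2} = - 6 \cdot 2 \cdot 4 = \left(-6\right) 8 = -48$)
$N + a{\left(I \right)} = 72 - 48 = 24$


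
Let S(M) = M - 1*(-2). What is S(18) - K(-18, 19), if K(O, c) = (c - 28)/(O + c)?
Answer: 29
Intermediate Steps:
K(O, c) = (-28 + c)/(O + c)
S(M) = 2 + M (S(M) = M + 2 = 2 + M)
S(18) - K(-18, 19) = (2 + 18) - (-28 + 19)/(-18 + 19) = 20 - (-9)/1 = 20 - (-9) = 20 - 1*(-9) = 20 + 9 = 29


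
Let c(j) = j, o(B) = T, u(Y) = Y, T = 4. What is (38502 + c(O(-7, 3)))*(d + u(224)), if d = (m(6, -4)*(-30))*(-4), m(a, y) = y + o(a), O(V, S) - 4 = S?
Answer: 8626016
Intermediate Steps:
O(V, S) = 4 + S
o(B) = 4
m(a, y) = 4 + y (m(a, y) = y + 4 = 4 + y)
d = 0 (d = ((4 - 4)*(-30))*(-4) = (0*(-30))*(-4) = 0*(-4) = 0)
(38502 + c(O(-7, 3)))*(d + u(224)) = (38502 + (4 + 3))*(0 + 224) = (38502 + 7)*224 = 38509*224 = 8626016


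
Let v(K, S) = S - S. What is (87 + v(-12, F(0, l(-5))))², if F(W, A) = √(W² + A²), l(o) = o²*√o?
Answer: 7569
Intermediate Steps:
l(o) = o^(5/2)
F(W, A) = √(A² + W²)
v(K, S) = 0
(87 + v(-12, F(0, l(-5))))² = (87 + 0)² = 87² = 7569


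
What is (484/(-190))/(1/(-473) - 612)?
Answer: 114466/27500315 ≈ 0.0041623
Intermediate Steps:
(484/(-190))/(1/(-473) - 612) = (484*(-1/190))/(-1/473 - 612) = -242/95/(-289477/473) = -473/289477*(-242/95) = 114466/27500315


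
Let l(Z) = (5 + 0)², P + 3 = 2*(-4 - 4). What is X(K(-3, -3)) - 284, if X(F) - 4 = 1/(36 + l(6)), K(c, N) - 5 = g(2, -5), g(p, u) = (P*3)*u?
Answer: -17079/61 ≈ -279.98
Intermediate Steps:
P = -19 (P = -3 + 2*(-4 - 4) = -3 + 2*(-8) = -3 - 16 = -19)
l(Z) = 25 (l(Z) = 5² = 25)
g(p, u) = -57*u (g(p, u) = (-19*3)*u = -57*u)
K(c, N) = 290 (K(c, N) = 5 - 57*(-5) = 5 + 285 = 290)
X(F) = 245/61 (X(F) = 4 + 1/(36 + 25) = 4 + 1/61 = 245/61)
X(K(-3, -3)) - 284 = 245/61 - 284 = -17079/61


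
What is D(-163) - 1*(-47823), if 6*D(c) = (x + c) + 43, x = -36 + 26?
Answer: 143404/3 ≈ 47801.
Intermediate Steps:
x = -10
D(c) = 11/2 + c/6 (D(c) = ((-10 + c) + 43)/6 = (33 + c)/6 = 11/2 + c/6)
D(-163) - 1*(-47823) = (11/2 + (⅙)*(-163)) - 1*(-47823) = (11/2 - 163/6) + 47823 = -65/3 + 47823 = 143404/3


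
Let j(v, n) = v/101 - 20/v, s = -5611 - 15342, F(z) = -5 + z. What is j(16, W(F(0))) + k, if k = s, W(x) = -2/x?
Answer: -8465453/404 ≈ -20954.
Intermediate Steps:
s = -20953
j(v, n) = -20/v + v/101 (j(v, n) = v*(1/101) - 20/v = v/101 - 20/v = -20/v + v/101)
k = -20953
j(16, W(F(0))) + k = (-20/16 + (1/101)*16) - 20953 = (-20*1/16 + 16/101) - 20953 = (-5/4 + 16/101) - 20953 = -441/404 - 20953 = -8465453/404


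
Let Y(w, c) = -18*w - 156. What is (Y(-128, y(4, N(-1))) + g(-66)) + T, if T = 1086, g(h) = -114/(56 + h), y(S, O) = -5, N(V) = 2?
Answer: 16227/5 ≈ 3245.4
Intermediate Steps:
Y(w, c) = -156 - 18*w
(Y(-128, y(4, N(-1))) + g(-66)) + T = ((-156 - 18*(-128)) - 114/(56 - 66)) + 1086 = ((-156 + 2304) - 114/(-10)) + 1086 = (2148 - 114*(-⅒)) + 1086 = (2148 + 57/5) + 1086 = 10797/5 + 1086 = 16227/5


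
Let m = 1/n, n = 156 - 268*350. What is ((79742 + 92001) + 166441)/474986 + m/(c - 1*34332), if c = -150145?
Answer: 2921092063114789/4102730568500684 ≈ 0.71199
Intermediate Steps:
n = -93644 (n = 156 - 93800 = -93644)
m = -1/93644 (m = 1/(-93644) = -1/93644 ≈ -1.0679e-5)
((79742 + 92001) + 166441)/474986 + m/(c - 1*34332) = ((79742 + 92001) + 166441)/474986 - 1/(93644*(-150145 - 1*34332)) = (171743 + 166441)*(1/474986) - 1/(93644*(-150145 - 34332)) = 338184*(1/474986) - 1/93644/(-184477) = 169092/237493 - 1/93644*(-1/184477) = 169092/237493 + 1/17275164188 = 2921092063114789/4102730568500684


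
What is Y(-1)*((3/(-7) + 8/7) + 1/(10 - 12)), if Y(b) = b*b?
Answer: 3/14 ≈ 0.21429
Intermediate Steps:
Y(b) = b²
Y(-1)*((3/(-7) + 8/7) + 1/(10 - 12)) = (-1)²*((3/(-7) + 8/7) + 1/(10 - 12)) = 1*((3*(-⅐) + 8*(⅐)) + 1/(-2)) = 1*((-3/7 + 8/7) - ½) = 1*(5/7 - ½) = 1*(3/14) = 3/14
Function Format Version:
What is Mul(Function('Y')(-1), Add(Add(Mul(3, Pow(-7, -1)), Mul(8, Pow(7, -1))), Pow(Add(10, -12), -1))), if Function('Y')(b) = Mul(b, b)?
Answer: Rational(3, 14) ≈ 0.21429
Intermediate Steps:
Function('Y')(b) = Pow(b, 2)
Mul(Function('Y')(-1), Add(Add(Mul(3, Pow(-7, -1)), Mul(8, Pow(7, -1))), Pow(Add(10, -12), -1))) = Mul(Pow(-1, 2), Add(Add(Mul(3, Pow(-7, -1)), Mul(8, Pow(7, -1))), Pow(Add(10, -12), -1))) = Mul(1, Add(Add(Mul(3, Rational(-1, 7)), Mul(8, Rational(1, 7))), Pow(-2, -1))) = Mul(1, Add(Add(Rational(-3, 7), Rational(8, 7)), Rational(-1, 2))) = Mul(1, Add(Rational(5, 7), Rational(-1, 2))) = Mul(1, Rational(3, 14)) = Rational(3, 14)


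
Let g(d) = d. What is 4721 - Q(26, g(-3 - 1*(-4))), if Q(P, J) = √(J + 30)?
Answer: 4721 - √31 ≈ 4715.4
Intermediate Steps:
Q(P, J) = √(30 + J)
4721 - Q(26, g(-3 - 1*(-4))) = 4721 - √(30 + (-3 - 1*(-4))) = 4721 - √(30 + (-3 + 4)) = 4721 - √(30 + 1) = 4721 - √31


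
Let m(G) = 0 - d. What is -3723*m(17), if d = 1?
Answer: 3723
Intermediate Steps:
m(G) = -1 (m(G) = 0 - 1*1 = 0 - 1 = -1)
-3723*m(17) = -3723*(-1) = 3723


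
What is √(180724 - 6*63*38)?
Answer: 2*√41590 ≈ 407.87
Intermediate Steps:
√(180724 - 6*63*38) = √(180724 - 378*38) = √(180724 - 14364) = √166360 = 2*√41590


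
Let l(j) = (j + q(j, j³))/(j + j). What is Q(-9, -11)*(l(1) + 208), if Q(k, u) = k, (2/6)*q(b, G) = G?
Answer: -1890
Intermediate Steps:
q(b, G) = 3*G
l(j) = (j + 3*j³)/(2*j) (l(j) = (j + 3*j³)/(j + j) = (j + 3*j³)/((2*j)) = (j + 3*j³)*(1/(2*j)) = (j + 3*j³)/(2*j))
Q(-9, -11)*(l(1) + 208) = -9*((½ + (3/2)*1²) + 208) = -9*((½ + (3/2)*1) + 208) = -9*((½ + 3/2) + 208) = -9*(2 + 208) = -9*210 = -1890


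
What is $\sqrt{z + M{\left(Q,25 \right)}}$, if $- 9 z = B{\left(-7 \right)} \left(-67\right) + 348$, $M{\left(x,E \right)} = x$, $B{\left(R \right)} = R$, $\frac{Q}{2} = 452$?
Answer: $\frac{\sqrt{7319}}{3} \approx 28.517$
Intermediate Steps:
$Q = 904$ ($Q = 2 \cdot 452 = 904$)
$z = - \frac{817}{9}$ ($z = - \frac{\left(-7\right) \left(-67\right) + 348}{9} = - \frac{469 + 348}{9} = \left(- \frac{1}{9}\right) 817 = - \frac{817}{9} \approx -90.778$)
$\sqrt{z + M{\left(Q,25 \right)}} = \sqrt{- \frac{817}{9} + 904} = \sqrt{\frac{7319}{9}} = \frac{\sqrt{7319}}{3}$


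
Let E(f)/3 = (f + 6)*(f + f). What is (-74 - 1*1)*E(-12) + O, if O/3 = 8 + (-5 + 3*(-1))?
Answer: -32400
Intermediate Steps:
O = 0 (O = 3*(8 + (-5 + 3*(-1))) = 3*(8 + (-5 - 3)) = 3*(8 - 8) = 3*0 = 0)
E(f) = 6*f*(6 + f) (E(f) = 3*((f + 6)*(f + f)) = 3*((6 + f)*(2*f)) = 3*(2*f*(6 + f)) = 6*f*(6 + f))
(-74 - 1*1)*E(-12) + O = (-74 - 1*1)*(6*(-12)*(6 - 12)) + 0 = (-74 - 1)*(6*(-12)*(-6)) + 0 = -75*432 + 0 = -32400 + 0 = -32400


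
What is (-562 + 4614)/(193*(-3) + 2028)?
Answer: 4052/1449 ≈ 2.7964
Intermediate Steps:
(-562 + 4614)/(193*(-3) + 2028) = 4052/(-579 + 2028) = 4052/1449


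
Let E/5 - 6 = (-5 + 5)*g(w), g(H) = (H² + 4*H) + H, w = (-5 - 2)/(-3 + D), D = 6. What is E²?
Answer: 900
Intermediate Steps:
w = -7/3 (w = (-5 - 2)/(-3 + 6) = -7/3 ≈ -2.3333)
g(H) = H² + 5*H
E = 30 (E = 30 + 5*((-5 + 5)*(-7*(5 - 7/3)/3)) = 30 + 5*(0*(-7/3*8/3)) = 30 + 5*(0*(-56/9)) = 30 + 5*0 = 30 + 0 = 30)
E² = 30² = 900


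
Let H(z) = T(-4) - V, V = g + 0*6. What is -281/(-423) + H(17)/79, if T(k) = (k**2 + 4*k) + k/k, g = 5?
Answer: 20507/33417 ≈ 0.61367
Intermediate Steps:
T(k) = 1 + k**2 + 4*k (T(k) = (k**2 + 4*k) + 1 = 1 + k**2 + 4*k)
V = 5 (V = 5 + 0*6 = 5 + 0 = 5)
H(z) = -4 (H(z) = (1 + (-4)**2 + 4*(-4)) - 1*5 = (1 + 16 - 16) - 5 = 1 - 5 = -4)
-281/(-423) + H(17)/79 = -281/(-423) - 4/79 = -281*(-1/423) - 4*1/79 = 281/423 - 4/79 = 20507/33417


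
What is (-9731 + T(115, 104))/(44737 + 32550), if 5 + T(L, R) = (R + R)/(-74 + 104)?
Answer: -20848/165615 ≈ -0.12588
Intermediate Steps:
T(L, R) = -5 + R/15 (T(L, R) = -5 + (R + R)/(-74 + 104) = -5 + (2*R)/30 = -5 + (2*R)*(1/30) = -5 + R/15)
(-9731 + T(115, 104))/(44737 + 32550) = (-9731 + (-5 + (1/15)*104))/(44737 + 32550) = (-9731 + (-5 + 104/15))/77287 = (-9731 + 29/15)*(1/77287) = -145936/15*1/77287 = -20848/165615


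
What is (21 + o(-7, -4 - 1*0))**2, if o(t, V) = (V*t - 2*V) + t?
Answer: 2500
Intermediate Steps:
o(t, V) = t - 2*V + V*t (o(t, V) = (-2*V + V*t) + t = t - 2*V + V*t)
(21 + o(-7, -4 - 1*0))**2 = (21 + (-7 - 2*(-4 - 1*0) + (-4 - 1*0)*(-7)))**2 = (21 + (-7 - 2*(-4 + 0) + (-4 + 0)*(-7)))**2 = (21 + (-7 - 2*(-4) - 4*(-7)))**2 = (21 + (-7 + 8 + 28))**2 = (21 + 29)**2 = 50**2 = 2500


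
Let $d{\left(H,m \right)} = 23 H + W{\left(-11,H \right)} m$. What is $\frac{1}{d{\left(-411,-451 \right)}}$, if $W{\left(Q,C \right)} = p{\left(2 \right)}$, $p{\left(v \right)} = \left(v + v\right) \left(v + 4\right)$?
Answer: $- \frac{1}{20277} \approx -4.9317 \cdot 10^{-5}$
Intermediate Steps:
$p{\left(v \right)} = 2 v \left(4 + v\right)$
$W{\left(Q,C \right)} = 24$ ($W{\left(Q,C \right)} = 2 \cdot 2 \left(4 + 2\right) = 2 \cdot 2 \cdot 6 = 24$)
$d{\left(H,m \right)} = 23 H + 24 m$
$\frac{1}{d{\left(-411,-451 \right)}} = \frac{1}{23 \left(-411\right) + 24 \left(-451\right)} = \frac{1}{-9453 - 10824} = \frac{1}{-20277} = - \frac{1}{20277}$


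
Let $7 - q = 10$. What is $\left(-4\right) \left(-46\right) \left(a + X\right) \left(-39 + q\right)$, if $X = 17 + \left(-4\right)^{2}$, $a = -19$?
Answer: $-108192$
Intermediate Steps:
$q = -3$ ($q = 7 - 10 = -3$)
$X = 33$ ($X = 17 + 16 = 33$)
$\left(-4\right) \left(-46\right) \left(a + X\right) \left(-39 + q\right) = \left(-4\right) \left(-46\right) \left(-19 + 33\right) \left(-39 - 3\right) = 184 \cdot 14 \left(-42\right) = 184 \left(-588\right) = -108192$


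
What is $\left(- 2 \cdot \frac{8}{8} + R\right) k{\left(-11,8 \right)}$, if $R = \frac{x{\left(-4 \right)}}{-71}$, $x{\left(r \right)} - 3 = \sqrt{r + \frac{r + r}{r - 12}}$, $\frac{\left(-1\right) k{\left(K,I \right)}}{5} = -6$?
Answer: $- \frac{4350}{71} - \frac{15 i \sqrt{14}}{71} \approx -61.268 - 0.79049 i$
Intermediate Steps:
$k{\left(K,I \right)} = 30$ ($k{\left(K,I \right)} = \left(-5\right) \left(-6\right) = 30$)
$x{\left(r \right)} = 3 + \sqrt{r + \frac{2 r}{-12 + r}}$ ($x{\left(r \right)} = 3 + \sqrt{r + \frac{r + r}{r - 12}} = 3 + \sqrt{r + \frac{2 r}{-12 + r}}$)
$R = - \frac{3}{71} - \frac{i \sqrt{14}}{142}$ ($R = \frac{3 + \sqrt{- \frac{4 \left(-10 - 4\right)}{-12 - 4}}}{-71} = \left(3 + \sqrt{\left(-4\right) \frac{1}{-16} \left(-14\right)}\right) \left(- \frac{1}{71}\right) = \left(3 + \sqrt{\left(-4\right) \left(- \frac{1}{16}\right) \left(-14\right)}\right) \left(- \frac{1}{71}\right) = \left(3 + \sqrt{- \frac{7}{2}}\right) \left(- \frac{1}{71}\right) = \left(3 + \frac{i \sqrt{14}}{2}\right) \left(- \frac{1}{71}\right) = - \frac{3}{71} - \frac{i \sqrt{14}}{142} \approx -0.042253 - 0.02635 i$)
$\left(- 2 \cdot \frac{8}{8} + R\right) k{\left(-11,8 \right)} = \left(- 2 \cdot \frac{8}{8} - \left(\frac{3}{71} + \frac{i \sqrt{14}}{142}\right)\right) 30 = \left(- 2 \cdot 8 \cdot \frac{1}{8} - \left(\frac{3}{71} + \frac{i \sqrt{14}}{142}\right)\right) 30 = \left(\left(-2\right) 1 - \left(\frac{3}{71} + \frac{i \sqrt{14}}{142}\right)\right) 30 = \left(-2 - \left(\frac{3}{71} + \frac{i \sqrt{14}}{142}\right)\right) 30 = \left(- \frac{145}{71} - \frac{i \sqrt{14}}{142}\right) 30 = - \frac{4350}{71} - \frac{15 i \sqrt{14}}{71}$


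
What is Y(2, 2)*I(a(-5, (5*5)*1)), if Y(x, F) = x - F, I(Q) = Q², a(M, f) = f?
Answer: 0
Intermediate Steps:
Y(2, 2)*I(a(-5, (5*5)*1)) = (2 - 1*2)*((5*5)*1)² = (2 - 2)*(25*1)² = 0*25² = 0*625 = 0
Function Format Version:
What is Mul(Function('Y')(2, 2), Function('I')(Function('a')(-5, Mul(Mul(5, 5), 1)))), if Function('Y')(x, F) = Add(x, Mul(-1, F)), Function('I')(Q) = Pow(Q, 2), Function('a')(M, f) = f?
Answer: 0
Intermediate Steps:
Mul(Function('Y')(2, 2), Function('I')(Function('a')(-5, Mul(Mul(5, 5), 1)))) = Mul(Add(2, Mul(-1, 2)), Pow(Mul(Mul(5, 5), 1), 2)) = Mul(Add(2, -2), Pow(Mul(25, 1), 2)) = Mul(0, Pow(25, 2)) = Mul(0, 625) = 0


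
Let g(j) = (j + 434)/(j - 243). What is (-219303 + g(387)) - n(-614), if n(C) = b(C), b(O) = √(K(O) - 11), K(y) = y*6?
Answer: -31578811/144 - I*√3695 ≈ -2.193e+5 - 60.786*I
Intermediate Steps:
K(y) = 6*y
b(O) = √(-11 + 6*O) (b(O) = √(6*O - 11) = √(-11 + 6*O))
n(C) = √(-11 + 6*C)
g(j) = (434 + j)/(-243 + j)
(-219303 + g(387)) - n(-614) = (-219303 + (434 + 387)/(-243 + 387)) - √(-11 + 6*(-614)) = (-219303 + 821/144) - √(-11 - 3684) = (-219303 + (1/144)*821) - √(-3695) = (-219303 + 821/144) - I*√3695 = -31578811/144 - I*√3695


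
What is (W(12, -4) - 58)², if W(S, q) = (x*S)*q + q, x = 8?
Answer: 198916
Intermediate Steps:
W(S, q) = q + 8*S*q (W(S, q) = (8*S)*q + q = 8*S*q + q = q + 8*S*q)
(W(12, -4) - 58)² = (-4*(1 + 8*12) - 58)² = (-4*(1 + 96) - 58)² = (-4*97 - 58)² = (-388 - 58)² = (-446)² = 198916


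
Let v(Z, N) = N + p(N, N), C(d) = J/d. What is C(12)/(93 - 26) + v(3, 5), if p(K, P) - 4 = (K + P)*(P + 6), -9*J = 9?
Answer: 95675/804 ≈ 119.00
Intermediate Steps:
J = -1 (J = -⅑*9 = -1)
C(d) = -1/d
p(K, P) = 4 + (6 + P)*(K + P) (p(K, P) = 4 + (K + P)*(P + 6) = 4 + (K + P)*(6 + P) = 4 + (6 + P)*(K + P))
v(Z, N) = 4 + 2*N² + 13*N (v(Z, N) = N + (4 + N² + 6*N + 6*N + N*N) = N + (4 + N² + 6*N + 6*N + N²) = N + (4 + 2*N² + 12*N) = 4 + 2*N² + 13*N)
C(12)/(93 - 26) + v(3, 5) = (-1/12)/(93 - 26) + (4 + 2*5² + 13*5) = (-1*1/12)/67 + (4 + 2*25 + 65) = (1/67)*(-1/12) + (4 + 50 + 65) = -1/804 + 119 = 95675/804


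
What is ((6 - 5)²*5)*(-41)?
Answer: -205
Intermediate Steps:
((6 - 5)²*5)*(-41) = (1²*5)*(-41) = (1*5)*(-41) = 5*(-41) = -205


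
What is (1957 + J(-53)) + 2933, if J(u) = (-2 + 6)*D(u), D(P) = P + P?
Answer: 4466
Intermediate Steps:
D(P) = 2*P
J(u) = 8*u (J(u) = (-2 + 6)*(2*u) = 4*(2*u) = 8*u)
(1957 + J(-53)) + 2933 = (1957 + 8*(-53)) + 2933 = (1957 - 424) + 2933 = 1533 + 2933 = 4466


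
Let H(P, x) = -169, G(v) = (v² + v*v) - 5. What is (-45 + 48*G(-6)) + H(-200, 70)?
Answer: 3002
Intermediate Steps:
G(v) = -5 + 2*v² (G(v) = (v² + v²) - 5 = 2*v² - 5 = -5 + 2*v²)
(-45 + 48*G(-6)) + H(-200, 70) = (-45 + 48*(-5 + 2*(-6)²)) - 169 = (-45 + 48*(-5 + 2*36)) - 169 = (-45 + 48*(-5 + 72)) - 169 = (-45 + 48*67) - 169 = (-45 + 3216) - 169 = 3171 - 169 = 3002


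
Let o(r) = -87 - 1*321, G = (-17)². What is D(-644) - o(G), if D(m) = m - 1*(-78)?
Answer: -158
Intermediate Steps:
G = 289
D(m) = 78 + m (D(m) = m + 78 = 78 + m)
o(r) = -408 (o(r) = -87 - 321 = -408)
D(-644) - o(G) = (78 - 644) - 1*(-408) = -566 + 408 = -158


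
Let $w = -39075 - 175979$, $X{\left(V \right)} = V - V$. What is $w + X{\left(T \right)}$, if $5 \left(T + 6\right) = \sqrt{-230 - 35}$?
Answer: $-215054$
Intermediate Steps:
$T = -6 + \frac{i \sqrt{265}}{5}$ ($T = -6 + \frac{\sqrt{-230 - 35}}{5} = -6 + \frac{\sqrt{-265}}{5} = -6 + \frac{i \sqrt{265}}{5} \approx -6.0 + 3.2558 i$)
$X{\left(V \right)} = 0$
$w = -215054$ ($w = -39075 - 175979 = -215054$)
$w + X{\left(T \right)} = -215054 + 0 = -215054$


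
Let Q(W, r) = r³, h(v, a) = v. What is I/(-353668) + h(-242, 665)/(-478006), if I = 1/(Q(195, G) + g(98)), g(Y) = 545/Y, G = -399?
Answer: 1119306187428755/2210888732979452306 ≈ 0.00050627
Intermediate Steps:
I = -98/6225076957 (I = 1/((-399)³ + 545/98) = 1/(-63521199 + 545*(1/98)) = 1/(-63521199 + 545/98) = 1/(-6225076957/98) = -98/6225076957 ≈ -1.5743e-8)
I/(-353668) + h(-242, 665)/(-478006) = -98/6225076957/(-353668) - 242/(-478006) = -98/6225076957*(-1/353668) - 242*(-1/478006) = 7/157257894087734 + 121/239003 = 1119306187428755/2210888732979452306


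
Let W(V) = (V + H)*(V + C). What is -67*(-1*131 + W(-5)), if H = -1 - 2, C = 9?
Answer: 10921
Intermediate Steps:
H = -3
W(V) = (-3 + V)*(9 + V) (W(V) = (V - 3)*(V + 9) = (-3 + V)*(9 + V))
-67*(-1*131 + W(-5)) = -67*(-1*131 + (-27 + (-5)² + 6*(-5))) = -67*(-131 + (-27 + 25 - 30)) = -67*(-131 - 32) = -67*(-163) = 10921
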